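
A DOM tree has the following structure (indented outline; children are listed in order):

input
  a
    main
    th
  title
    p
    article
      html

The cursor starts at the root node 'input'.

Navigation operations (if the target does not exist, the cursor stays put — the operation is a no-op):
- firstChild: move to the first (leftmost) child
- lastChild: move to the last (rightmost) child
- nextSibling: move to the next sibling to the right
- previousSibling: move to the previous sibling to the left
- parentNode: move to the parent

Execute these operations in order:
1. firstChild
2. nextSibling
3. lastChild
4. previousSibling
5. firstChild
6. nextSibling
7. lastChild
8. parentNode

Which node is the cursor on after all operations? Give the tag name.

After 1 (firstChild): a
After 2 (nextSibling): title
After 3 (lastChild): article
After 4 (previousSibling): p
After 5 (firstChild): p (no-op, stayed)
After 6 (nextSibling): article
After 7 (lastChild): html
After 8 (parentNode): article

Answer: article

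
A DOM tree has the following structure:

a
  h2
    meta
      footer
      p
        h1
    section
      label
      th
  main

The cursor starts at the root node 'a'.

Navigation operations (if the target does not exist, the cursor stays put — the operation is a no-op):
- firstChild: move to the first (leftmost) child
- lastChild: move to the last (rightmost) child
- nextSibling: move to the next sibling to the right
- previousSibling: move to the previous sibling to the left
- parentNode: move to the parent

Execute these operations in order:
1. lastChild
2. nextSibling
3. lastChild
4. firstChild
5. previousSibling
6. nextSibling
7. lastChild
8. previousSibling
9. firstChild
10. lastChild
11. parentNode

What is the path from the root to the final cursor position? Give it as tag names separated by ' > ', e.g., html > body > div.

After 1 (lastChild): main
After 2 (nextSibling): main (no-op, stayed)
After 3 (lastChild): main (no-op, stayed)
After 4 (firstChild): main (no-op, stayed)
After 5 (previousSibling): h2
After 6 (nextSibling): main
After 7 (lastChild): main (no-op, stayed)
After 8 (previousSibling): h2
After 9 (firstChild): meta
After 10 (lastChild): p
After 11 (parentNode): meta

Answer: a > h2 > meta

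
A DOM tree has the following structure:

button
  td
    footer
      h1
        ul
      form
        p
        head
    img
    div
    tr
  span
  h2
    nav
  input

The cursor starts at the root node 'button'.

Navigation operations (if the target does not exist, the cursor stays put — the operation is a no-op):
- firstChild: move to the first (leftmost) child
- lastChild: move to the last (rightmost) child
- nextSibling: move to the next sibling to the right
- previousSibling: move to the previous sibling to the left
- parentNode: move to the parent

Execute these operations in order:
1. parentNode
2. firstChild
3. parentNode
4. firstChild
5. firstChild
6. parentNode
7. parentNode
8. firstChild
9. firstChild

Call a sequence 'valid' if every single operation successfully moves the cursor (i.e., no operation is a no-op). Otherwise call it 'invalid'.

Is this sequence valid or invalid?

After 1 (parentNode): button (no-op, stayed)
After 2 (firstChild): td
After 3 (parentNode): button
After 4 (firstChild): td
After 5 (firstChild): footer
After 6 (parentNode): td
After 7 (parentNode): button
After 8 (firstChild): td
After 9 (firstChild): footer

Answer: invalid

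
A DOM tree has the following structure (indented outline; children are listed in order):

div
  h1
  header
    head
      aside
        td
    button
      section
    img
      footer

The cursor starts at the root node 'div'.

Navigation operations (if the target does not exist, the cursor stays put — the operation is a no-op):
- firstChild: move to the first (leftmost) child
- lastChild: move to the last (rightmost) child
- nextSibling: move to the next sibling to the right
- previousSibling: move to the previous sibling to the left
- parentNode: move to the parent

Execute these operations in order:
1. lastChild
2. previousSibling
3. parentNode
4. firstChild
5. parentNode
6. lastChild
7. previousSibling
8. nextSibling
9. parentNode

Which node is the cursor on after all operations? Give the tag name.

After 1 (lastChild): header
After 2 (previousSibling): h1
After 3 (parentNode): div
After 4 (firstChild): h1
After 5 (parentNode): div
After 6 (lastChild): header
After 7 (previousSibling): h1
After 8 (nextSibling): header
After 9 (parentNode): div

Answer: div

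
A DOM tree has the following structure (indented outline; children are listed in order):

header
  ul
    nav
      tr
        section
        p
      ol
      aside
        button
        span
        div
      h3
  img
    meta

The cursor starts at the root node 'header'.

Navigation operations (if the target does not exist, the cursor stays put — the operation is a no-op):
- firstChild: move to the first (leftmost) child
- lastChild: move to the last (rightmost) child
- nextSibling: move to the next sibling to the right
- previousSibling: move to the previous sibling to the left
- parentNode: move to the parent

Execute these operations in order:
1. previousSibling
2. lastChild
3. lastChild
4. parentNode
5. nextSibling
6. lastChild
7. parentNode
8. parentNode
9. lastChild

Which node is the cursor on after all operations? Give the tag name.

After 1 (previousSibling): header (no-op, stayed)
After 2 (lastChild): img
After 3 (lastChild): meta
After 4 (parentNode): img
After 5 (nextSibling): img (no-op, stayed)
After 6 (lastChild): meta
After 7 (parentNode): img
After 8 (parentNode): header
After 9 (lastChild): img

Answer: img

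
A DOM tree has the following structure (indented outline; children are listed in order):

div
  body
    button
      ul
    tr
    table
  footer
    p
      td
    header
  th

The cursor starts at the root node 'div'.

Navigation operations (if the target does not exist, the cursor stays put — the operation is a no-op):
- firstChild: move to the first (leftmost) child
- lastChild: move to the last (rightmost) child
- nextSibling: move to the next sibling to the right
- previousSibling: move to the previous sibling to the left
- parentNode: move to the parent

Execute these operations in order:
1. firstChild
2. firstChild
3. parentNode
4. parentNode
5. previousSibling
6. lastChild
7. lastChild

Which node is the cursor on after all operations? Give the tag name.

After 1 (firstChild): body
After 2 (firstChild): button
After 3 (parentNode): body
After 4 (parentNode): div
After 5 (previousSibling): div (no-op, stayed)
After 6 (lastChild): th
After 7 (lastChild): th (no-op, stayed)

Answer: th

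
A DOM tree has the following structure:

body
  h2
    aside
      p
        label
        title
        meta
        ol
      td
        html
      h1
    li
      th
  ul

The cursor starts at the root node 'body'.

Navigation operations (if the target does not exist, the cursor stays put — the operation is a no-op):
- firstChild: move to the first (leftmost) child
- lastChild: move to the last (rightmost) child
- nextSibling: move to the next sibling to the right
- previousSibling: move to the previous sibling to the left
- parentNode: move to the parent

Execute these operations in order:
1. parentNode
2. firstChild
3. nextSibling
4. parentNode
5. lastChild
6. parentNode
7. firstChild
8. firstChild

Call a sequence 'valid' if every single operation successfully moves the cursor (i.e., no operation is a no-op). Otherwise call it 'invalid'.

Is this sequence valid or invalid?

Answer: invalid

Derivation:
After 1 (parentNode): body (no-op, stayed)
After 2 (firstChild): h2
After 3 (nextSibling): ul
After 4 (parentNode): body
After 5 (lastChild): ul
After 6 (parentNode): body
After 7 (firstChild): h2
After 8 (firstChild): aside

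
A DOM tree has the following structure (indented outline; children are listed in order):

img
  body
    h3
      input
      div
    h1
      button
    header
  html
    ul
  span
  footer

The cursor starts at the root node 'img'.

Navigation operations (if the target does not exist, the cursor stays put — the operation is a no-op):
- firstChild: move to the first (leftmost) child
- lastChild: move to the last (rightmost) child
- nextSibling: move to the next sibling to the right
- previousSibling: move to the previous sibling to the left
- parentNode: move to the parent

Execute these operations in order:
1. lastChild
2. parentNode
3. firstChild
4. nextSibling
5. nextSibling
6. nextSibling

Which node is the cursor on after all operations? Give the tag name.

Answer: footer

Derivation:
After 1 (lastChild): footer
After 2 (parentNode): img
After 3 (firstChild): body
After 4 (nextSibling): html
After 5 (nextSibling): span
After 6 (nextSibling): footer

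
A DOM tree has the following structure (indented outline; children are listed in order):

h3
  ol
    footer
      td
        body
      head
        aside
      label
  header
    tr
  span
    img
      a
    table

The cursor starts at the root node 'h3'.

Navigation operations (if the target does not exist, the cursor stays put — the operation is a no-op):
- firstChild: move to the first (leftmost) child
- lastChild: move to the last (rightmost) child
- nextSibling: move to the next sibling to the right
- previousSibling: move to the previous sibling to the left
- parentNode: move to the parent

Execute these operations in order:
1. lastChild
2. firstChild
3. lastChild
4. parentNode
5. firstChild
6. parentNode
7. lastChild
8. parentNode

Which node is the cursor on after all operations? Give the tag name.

After 1 (lastChild): span
After 2 (firstChild): img
After 3 (lastChild): a
After 4 (parentNode): img
After 5 (firstChild): a
After 6 (parentNode): img
After 7 (lastChild): a
After 8 (parentNode): img

Answer: img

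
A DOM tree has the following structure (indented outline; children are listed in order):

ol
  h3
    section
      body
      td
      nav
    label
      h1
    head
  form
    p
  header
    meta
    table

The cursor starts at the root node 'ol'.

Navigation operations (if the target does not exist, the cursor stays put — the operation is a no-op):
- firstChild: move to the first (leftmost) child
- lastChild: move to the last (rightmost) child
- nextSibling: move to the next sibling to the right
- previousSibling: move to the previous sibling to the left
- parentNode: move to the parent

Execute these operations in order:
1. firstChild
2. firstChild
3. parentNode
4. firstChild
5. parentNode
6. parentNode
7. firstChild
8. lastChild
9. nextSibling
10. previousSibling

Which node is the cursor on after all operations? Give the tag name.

Answer: label

Derivation:
After 1 (firstChild): h3
After 2 (firstChild): section
After 3 (parentNode): h3
After 4 (firstChild): section
After 5 (parentNode): h3
After 6 (parentNode): ol
After 7 (firstChild): h3
After 8 (lastChild): head
After 9 (nextSibling): head (no-op, stayed)
After 10 (previousSibling): label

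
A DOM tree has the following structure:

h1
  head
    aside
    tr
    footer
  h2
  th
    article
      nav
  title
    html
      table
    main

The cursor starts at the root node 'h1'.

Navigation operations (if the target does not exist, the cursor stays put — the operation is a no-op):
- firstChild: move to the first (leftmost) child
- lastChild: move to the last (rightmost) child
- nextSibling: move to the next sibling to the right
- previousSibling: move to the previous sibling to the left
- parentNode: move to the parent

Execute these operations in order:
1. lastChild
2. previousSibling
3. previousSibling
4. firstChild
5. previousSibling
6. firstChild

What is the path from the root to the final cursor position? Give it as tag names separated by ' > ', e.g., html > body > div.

After 1 (lastChild): title
After 2 (previousSibling): th
After 3 (previousSibling): h2
After 4 (firstChild): h2 (no-op, stayed)
After 5 (previousSibling): head
After 6 (firstChild): aside

Answer: h1 > head > aside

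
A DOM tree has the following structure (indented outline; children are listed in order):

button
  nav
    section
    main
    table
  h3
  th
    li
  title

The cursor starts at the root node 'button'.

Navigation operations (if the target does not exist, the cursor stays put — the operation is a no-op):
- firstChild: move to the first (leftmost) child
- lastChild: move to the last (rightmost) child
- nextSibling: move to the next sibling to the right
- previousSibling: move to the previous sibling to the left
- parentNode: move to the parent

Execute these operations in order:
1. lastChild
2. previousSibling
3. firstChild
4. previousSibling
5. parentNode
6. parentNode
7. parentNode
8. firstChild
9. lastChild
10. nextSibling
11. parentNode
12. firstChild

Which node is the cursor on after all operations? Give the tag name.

Answer: section

Derivation:
After 1 (lastChild): title
After 2 (previousSibling): th
After 3 (firstChild): li
After 4 (previousSibling): li (no-op, stayed)
After 5 (parentNode): th
After 6 (parentNode): button
After 7 (parentNode): button (no-op, stayed)
After 8 (firstChild): nav
After 9 (lastChild): table
After 10 (nextSibling): table (no-op, stayed)
After 11 (parentNode): nav
After 12 (firstChild): section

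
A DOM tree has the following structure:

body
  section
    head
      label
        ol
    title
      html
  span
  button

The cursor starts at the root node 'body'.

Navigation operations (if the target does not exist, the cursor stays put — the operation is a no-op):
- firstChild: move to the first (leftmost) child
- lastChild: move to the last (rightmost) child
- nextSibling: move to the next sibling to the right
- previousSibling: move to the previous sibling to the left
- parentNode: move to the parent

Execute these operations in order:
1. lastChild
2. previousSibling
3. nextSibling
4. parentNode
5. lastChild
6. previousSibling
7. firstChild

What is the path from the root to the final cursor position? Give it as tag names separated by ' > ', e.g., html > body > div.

Answer: body > span

Derivation:
After 1 (lastChild): button
After 2 (previousSibling): span
After 3 (nextSibling): button
After 4 (parentNode): body
After 5 (lastChild): button
After 6 (previousSibling): span
After 7 (firstChild): span (no-op, stayed)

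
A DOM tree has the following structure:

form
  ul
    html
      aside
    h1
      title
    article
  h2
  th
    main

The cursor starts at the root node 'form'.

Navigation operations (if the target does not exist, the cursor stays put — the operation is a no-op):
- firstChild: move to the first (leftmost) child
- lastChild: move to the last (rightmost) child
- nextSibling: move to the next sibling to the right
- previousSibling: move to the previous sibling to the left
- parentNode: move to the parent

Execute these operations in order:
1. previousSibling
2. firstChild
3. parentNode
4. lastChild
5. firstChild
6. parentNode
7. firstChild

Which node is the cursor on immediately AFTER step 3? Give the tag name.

Answer: form

Derivation:
After 1 (previousSibling): form (no-op, stayed)
After 2 (firstChild): ul
After 3 (parentNode): form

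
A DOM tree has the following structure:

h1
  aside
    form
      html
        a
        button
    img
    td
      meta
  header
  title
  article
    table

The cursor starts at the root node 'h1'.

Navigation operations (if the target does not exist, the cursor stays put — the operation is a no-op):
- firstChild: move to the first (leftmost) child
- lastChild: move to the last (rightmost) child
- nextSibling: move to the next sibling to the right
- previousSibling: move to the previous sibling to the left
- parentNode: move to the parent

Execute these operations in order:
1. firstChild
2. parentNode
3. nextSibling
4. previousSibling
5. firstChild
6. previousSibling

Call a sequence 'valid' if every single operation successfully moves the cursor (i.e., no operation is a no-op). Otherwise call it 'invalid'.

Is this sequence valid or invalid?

Answer: invalid

Derivation:
After 1 (firstChild): aside
After 2 (parentNode): h1
After 3 (nextSibling): h1 (no-op, stayed)
After 4 (previousSibling): h1 (no-op, stayed)
After 5 (firstChild): aside
After 6 (previousSibling): aside (no-op, stayed)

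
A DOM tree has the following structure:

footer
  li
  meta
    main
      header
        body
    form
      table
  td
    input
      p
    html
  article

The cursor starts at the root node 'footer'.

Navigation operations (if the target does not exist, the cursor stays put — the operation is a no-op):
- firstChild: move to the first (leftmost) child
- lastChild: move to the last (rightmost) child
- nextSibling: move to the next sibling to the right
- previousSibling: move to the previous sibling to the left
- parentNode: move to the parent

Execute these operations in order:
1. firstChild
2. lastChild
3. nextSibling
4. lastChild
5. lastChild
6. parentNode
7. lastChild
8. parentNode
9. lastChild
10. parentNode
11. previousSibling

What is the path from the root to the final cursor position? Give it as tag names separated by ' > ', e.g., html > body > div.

After 1 (firstChild): li
After 2 (lastChild): li (no-op, stayed)
After 3 (nextSibling): meta
After 4 (lastChild): form
After 5 (lastChild): table
After 6 (parentNode): form
After 7 (lastChild): table
After 8 (parentNode): form
After 9 (lastChild): table
After 10 (parentNode): form
After 11 (previousSibling): main

Answer: footer > meta > main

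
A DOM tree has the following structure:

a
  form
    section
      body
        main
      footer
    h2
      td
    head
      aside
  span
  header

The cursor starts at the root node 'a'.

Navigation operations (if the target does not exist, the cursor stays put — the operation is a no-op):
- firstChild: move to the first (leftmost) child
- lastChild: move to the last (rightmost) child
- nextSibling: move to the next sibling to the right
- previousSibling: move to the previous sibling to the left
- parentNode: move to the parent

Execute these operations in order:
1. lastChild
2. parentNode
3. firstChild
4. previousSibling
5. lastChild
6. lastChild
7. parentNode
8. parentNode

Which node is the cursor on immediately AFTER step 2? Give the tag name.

Answer: a

Derivation:
After 1 (lastChild): header
After 2 (parentNode): a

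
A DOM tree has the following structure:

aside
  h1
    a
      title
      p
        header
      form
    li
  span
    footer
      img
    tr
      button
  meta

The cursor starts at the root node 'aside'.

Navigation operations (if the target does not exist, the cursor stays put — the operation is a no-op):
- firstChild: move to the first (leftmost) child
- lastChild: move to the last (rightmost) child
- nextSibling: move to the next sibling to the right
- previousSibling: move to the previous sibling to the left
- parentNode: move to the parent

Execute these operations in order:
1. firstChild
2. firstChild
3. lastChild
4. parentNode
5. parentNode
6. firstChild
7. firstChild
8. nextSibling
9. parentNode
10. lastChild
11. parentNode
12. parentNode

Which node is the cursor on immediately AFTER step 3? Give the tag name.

Answer: form

Derivation:
After 1 (firstChild): h1
After 2 (firstChild): a
After 3 (lastChild): form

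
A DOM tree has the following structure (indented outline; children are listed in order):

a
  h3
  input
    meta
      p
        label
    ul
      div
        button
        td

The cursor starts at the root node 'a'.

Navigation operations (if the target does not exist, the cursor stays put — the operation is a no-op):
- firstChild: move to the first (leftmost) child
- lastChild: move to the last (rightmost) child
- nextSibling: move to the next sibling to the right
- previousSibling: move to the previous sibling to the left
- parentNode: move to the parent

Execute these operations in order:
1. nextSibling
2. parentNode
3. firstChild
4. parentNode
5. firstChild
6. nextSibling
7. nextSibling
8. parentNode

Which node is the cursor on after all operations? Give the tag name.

Answer: a

Derivation:
After 1 (nextSibling): a (no-op, stayed)
After 2 (parentNode): a (no-op, stayed)
After 3 (firstChild): h3
After 4 (parentNode): a
After 5 (firstChild): h3
After 6 (nextSibling): input
After 7 (nextSibling): input (no-op, stayed)
After 8 (parentNode): a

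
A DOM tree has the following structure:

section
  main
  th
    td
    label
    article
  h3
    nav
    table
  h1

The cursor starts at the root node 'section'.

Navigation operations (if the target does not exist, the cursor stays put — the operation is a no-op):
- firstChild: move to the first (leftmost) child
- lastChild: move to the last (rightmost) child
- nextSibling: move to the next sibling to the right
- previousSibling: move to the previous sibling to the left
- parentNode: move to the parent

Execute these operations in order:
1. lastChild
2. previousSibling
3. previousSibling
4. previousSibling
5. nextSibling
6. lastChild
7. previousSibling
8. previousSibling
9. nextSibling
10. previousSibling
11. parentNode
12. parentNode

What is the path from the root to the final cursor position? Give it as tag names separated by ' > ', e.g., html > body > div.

After 1 (lastChild): h1
After 2 (previousSibling): h3
After 3 (previousSibling): th
After 4 (previousSibling): main
After 5 (nextSibling): th
After 6 (lastChild): article
After 7 (previousSibling): label
After 8 (previousSibling): td
After 9 (nextSibling): label
After 10 (previousSibling): td
After 11 (parentNode): th
After 12 (parentNode): section

Answer: section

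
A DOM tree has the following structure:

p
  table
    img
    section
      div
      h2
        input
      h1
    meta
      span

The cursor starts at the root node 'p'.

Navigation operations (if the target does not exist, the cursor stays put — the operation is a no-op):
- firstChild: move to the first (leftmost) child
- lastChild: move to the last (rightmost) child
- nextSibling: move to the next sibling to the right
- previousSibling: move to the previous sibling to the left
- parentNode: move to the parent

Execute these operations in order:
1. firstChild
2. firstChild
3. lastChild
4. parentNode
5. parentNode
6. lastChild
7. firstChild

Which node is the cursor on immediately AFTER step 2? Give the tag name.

Answer: img

Derivation:
After 1 (firstChild): table
After 2 (firstChild): img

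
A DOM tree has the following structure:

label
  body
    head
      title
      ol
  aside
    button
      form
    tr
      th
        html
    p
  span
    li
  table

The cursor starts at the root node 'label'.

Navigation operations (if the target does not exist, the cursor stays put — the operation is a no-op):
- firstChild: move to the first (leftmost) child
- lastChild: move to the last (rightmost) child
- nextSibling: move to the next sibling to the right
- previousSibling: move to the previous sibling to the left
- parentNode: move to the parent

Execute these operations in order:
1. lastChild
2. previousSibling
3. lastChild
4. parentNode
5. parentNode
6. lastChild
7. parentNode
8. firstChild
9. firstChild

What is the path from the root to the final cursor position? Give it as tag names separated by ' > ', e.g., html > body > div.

After 1 (lastChild): table
After 2 (previousSibling): span
After 3 (lastChild): li
After 4 (parentNode): span
After 5 (parentNode): label
After 6 (lastChild): table
After 7 (parentNode): label
After 8 (firstChild): body
After 9 (firstChild): head

Answer: label > body > head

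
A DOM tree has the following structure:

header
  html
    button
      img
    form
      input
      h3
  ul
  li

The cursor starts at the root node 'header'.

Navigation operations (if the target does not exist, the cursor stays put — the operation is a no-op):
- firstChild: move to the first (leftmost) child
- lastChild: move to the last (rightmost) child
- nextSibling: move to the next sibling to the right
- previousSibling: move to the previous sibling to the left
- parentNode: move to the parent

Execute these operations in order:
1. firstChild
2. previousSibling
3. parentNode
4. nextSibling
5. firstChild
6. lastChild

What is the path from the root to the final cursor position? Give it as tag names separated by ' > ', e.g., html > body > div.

After 1 (firstChild): html
After 2 (previousSibling): html (no-op, stayed)
After 3 (parentNode): header
After 4 (nextSibling): header (no-op, stayed)
After 5 (firstChild): html
After 6 (lastChild): form

Answer: header > html > form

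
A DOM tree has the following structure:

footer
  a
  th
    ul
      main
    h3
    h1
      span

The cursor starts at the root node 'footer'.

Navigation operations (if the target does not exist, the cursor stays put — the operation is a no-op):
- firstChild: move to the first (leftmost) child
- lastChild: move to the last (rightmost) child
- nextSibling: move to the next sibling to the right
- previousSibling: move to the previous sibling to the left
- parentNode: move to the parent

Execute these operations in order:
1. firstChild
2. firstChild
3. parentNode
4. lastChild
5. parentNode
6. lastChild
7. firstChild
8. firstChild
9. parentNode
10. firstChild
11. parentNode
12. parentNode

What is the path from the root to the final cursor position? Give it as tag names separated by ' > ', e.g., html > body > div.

Answer: footer > th

Derivation:
After 1 (firstChild): a
After 2 (firstChild): a (no-op, stayed)
After 3 (parentNode): footer
After 4 (lastChild): th
After 5 (parentNode): footer
After 6 (lastChild): th
After 7 (firstChild): ul
After 8 (firstChild): main
After 9 (parentNode): ul
After 10 (firstChild): main
After 11 (parentNode): ul
After 12 (parentNode): th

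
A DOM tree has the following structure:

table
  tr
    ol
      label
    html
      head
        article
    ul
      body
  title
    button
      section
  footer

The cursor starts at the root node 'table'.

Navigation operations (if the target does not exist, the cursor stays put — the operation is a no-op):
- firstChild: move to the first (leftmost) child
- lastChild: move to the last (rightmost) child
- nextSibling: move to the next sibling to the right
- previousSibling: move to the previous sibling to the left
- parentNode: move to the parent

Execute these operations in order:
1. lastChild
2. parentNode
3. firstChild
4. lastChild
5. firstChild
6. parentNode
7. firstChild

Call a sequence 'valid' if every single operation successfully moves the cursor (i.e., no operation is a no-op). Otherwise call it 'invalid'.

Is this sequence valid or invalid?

Answer: valid

Derivation:
After 1 (lastChild): footer
After 2 (parentNode): table
After 3 (firstChild): tr
After 4 (lastChild): ul
After 5 (firstChild): body
After 6 (parentNode): ul
After 7 (firstChild): body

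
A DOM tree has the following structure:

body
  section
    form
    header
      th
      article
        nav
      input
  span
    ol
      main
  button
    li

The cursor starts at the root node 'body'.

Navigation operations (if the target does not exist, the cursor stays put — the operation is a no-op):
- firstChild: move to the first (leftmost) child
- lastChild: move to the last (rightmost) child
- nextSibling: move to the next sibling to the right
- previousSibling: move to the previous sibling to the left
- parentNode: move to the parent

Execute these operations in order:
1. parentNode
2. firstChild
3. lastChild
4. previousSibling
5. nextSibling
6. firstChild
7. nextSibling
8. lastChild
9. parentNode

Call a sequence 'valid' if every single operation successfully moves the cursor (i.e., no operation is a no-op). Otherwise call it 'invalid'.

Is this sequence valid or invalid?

Answer: invalid

Derivation:
After 1 (parentNode): body (no-op, stayed)
After 2 (firstChild): section
After 3 (lastChild): header
After 4 (previousSibling): form
After 5 (nextSibling): header
After 6 (firstChild): th
After 7 (nextSibling): article
After 8 (lastChild): nav
After 9 (parentNode): article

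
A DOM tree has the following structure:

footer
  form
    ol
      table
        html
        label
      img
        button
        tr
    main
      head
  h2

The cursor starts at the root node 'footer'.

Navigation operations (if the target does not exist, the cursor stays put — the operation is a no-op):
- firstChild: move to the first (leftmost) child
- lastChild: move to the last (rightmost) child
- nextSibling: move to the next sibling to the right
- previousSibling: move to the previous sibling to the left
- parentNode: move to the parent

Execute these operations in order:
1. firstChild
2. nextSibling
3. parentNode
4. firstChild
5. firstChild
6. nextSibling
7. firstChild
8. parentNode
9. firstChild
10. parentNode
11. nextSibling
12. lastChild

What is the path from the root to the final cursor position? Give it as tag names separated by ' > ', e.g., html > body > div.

After 1 (firstChild): form
After 2 (nextSibling): h2
After 3 (parentNode): footer
After 4 (firstChild): form
After 5 (firstChild): ol
After 6 (nextSibling): main
After 7 (firstChild): head
After 8 (parentNode): main
After 9 (firstChild): head
After 10 (parentNode): main
After 11 (nextSibling): main (no-op, stayed)
After 12 (lastChild): head

Answer: footer > form > main > head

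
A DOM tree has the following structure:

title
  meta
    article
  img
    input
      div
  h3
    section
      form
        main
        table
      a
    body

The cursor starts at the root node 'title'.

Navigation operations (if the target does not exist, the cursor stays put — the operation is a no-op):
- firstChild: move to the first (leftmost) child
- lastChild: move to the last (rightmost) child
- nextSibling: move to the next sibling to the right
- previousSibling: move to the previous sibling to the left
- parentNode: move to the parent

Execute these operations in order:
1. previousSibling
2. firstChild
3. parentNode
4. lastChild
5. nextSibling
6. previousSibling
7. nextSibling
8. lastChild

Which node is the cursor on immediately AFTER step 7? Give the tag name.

After 1 (previousSibling): title (no-op, stayed)
After 2 (firstChild): meta
After 3 (parentNode): title
After 4 (lastChild): h3
After 5 (nextSibling): h3 (no-op, stayed)
After 6 (previousSibling): img
After 7 (nextSibling): h3

Answer: h3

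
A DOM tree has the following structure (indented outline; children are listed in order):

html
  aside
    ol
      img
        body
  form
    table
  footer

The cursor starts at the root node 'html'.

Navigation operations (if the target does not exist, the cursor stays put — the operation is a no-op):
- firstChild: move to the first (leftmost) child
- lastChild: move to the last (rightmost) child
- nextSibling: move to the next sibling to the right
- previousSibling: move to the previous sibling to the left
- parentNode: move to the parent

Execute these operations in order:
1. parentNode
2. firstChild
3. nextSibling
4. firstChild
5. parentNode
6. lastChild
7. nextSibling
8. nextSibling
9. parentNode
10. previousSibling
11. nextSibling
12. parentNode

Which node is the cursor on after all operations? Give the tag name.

After 1 (parentNode): html (no-op, stayed)
After 2 (firstChild): aside
After 3 (nextSibling): form
After 4 (firstChild): table
After 5 (parentNode): form
After 6 (lastChild): table
After 7 (nextSibling): table (no-op, stayed)
After 8 (nextSibling): table (no-op, stayed)
After 9 (parentNode): form
After 10 (previousSibling): aside
After 11 (nextSibling): form
After 12 (parentNode): html

Answer: html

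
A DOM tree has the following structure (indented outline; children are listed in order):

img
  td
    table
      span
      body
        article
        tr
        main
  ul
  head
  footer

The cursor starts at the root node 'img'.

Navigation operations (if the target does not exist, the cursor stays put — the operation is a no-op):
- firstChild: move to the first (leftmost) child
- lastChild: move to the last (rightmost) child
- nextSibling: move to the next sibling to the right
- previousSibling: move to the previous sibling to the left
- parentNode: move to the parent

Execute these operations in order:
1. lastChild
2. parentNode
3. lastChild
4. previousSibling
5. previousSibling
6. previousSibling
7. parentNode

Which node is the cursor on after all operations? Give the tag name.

After 1 (lastChild): footer
After 2 (parentNode): img
After 3 (lastChild): footer
After 4 (previousSibling): head
After 5 (previousSibling): ul
After 6 (previousSibling): td
After 7 (parentNode): img

Answer: img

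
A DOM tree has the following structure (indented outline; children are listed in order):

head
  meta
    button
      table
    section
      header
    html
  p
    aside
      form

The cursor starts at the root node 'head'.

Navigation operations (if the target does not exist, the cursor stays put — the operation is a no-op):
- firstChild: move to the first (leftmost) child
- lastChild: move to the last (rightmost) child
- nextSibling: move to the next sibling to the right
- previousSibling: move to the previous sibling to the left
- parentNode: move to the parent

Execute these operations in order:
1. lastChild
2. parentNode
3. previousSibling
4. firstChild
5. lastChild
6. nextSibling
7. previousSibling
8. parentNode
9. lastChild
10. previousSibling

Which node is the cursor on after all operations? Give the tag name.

After 1 (lastChild): p
After 2 (parentNode): head
After 3 (previousSibling): head (no-op, stayed)
After 4 (firstChild): meta
After 5 (lastChild): html
After 6 (nextSibling): html (no-op, stayed)
After 7 (previousSibling): section
After 8 (parentNode): meta
After 9 (lastChild): html
After 10 (previousSibling): section

Answer: section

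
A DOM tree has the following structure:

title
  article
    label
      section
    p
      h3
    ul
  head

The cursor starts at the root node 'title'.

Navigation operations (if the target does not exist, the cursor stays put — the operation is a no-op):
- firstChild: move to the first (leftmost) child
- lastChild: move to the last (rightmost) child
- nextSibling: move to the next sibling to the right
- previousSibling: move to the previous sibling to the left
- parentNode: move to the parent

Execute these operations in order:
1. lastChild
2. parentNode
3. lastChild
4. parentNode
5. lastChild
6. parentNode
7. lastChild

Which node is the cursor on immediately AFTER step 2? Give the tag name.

Answer: title

Derivation:
After 1 (lastChild): head
After 2 (parentNode): title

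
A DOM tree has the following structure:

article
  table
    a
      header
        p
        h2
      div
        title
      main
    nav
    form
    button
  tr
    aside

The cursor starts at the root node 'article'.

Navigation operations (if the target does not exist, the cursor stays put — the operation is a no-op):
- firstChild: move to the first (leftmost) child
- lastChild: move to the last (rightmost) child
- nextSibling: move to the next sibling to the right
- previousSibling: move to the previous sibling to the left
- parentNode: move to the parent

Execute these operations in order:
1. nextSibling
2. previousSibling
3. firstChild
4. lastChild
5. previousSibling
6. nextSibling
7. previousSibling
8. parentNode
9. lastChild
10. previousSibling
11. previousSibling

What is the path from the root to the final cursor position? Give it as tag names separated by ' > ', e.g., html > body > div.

After 1 (nextSibling): article (no-op, stayed)
After 2 (previousSibling): article (no-op, stayed)
After 3 (firstChild): table
After 4 (lastChild): button
After 5 (previousSibling): form
After 6 (nextSibling): button
After 7 (previousSibling): form
After 8 (parentNode): table
After 9 (lastChild): button
After 10 (previousSibling): form
After 11 (previousSibling): nav

Answer: article > table > nav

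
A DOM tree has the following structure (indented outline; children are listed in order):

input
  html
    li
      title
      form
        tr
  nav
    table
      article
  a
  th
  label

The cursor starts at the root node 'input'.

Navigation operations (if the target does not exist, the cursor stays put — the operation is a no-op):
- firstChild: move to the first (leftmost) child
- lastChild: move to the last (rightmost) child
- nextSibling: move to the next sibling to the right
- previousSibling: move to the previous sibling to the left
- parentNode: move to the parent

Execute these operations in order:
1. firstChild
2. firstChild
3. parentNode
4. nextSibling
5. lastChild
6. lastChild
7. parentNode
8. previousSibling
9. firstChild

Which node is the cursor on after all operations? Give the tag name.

After 1 (firstChild): html
After 2 (firstChild): li
After 3 (parentNode): html
After 4 (nextSibling): nav
After 5 (lastChild): table
After 6 (lastChild): article
After 7 (parentNode): table
After 8 (previousSibling): table (no-op, stayed)
After 9 (firstChild): article

Answer: article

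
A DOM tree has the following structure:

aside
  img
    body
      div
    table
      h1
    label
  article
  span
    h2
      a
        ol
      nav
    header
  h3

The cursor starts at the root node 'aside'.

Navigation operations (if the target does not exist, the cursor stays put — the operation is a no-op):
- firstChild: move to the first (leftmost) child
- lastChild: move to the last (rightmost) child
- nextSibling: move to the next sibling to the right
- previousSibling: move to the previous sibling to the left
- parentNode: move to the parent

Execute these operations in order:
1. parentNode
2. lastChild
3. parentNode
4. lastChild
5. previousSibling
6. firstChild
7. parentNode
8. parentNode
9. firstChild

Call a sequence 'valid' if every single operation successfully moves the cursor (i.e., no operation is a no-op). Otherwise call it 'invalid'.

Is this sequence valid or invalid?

After 1 (parentNode): aside (no-op, stayed)
After 2 (lastChild): h3
After 3 (parentNode): aside
After 4 (lastChild): h3
After 5 (previousSibling): span
After 6 (firstChild): h2
After 7 (parentNode): span
After 8 (parentNode): aside
After 9 (firstChild): img

Answer: invalid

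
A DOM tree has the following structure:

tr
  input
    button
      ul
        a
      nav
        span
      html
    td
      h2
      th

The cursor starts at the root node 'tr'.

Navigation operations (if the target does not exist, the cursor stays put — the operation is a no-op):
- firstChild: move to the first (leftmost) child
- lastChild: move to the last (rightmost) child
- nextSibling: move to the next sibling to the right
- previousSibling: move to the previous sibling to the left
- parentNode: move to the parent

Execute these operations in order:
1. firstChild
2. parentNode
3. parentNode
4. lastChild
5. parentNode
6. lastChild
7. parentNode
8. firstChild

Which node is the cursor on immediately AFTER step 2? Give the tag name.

Answer: tr

Derivation:
After 1 (firstChild): input
After 2 (parentNode): tr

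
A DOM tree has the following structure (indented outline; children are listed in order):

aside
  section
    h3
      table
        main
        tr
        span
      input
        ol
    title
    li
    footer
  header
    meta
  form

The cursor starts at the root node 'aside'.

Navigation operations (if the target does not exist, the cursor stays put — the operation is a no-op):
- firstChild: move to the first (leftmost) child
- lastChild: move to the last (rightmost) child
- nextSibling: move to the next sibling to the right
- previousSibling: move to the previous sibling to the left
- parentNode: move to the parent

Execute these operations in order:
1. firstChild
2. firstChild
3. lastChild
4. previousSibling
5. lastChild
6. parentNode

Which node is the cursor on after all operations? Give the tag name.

After 1 (firstChild): section
After 2 (firstChild): h3
After 3 (lastChild): input
After 4 (previousSibling): table
After 5 (lastChild): span
After 6 (parentNode): table

Answer: table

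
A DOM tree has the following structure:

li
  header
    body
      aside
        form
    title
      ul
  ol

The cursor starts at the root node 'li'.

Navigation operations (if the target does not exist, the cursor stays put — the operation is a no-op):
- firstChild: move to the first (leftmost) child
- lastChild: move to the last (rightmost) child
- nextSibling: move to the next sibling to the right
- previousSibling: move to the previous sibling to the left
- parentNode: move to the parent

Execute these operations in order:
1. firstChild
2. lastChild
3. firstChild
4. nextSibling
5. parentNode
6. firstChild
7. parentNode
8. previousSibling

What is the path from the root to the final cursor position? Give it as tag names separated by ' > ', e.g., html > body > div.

Answer: li > header > body

Derivation:
After 1 (firstChild): header
After 2 (lastChild): title
After 3 (firstChild): ul
After 4 (nextSibling): ul (no-op, stayed)
After 5 (parentNode): title
After 6 (firstChild): ul
After 7 (parentNode): title
After 8 (previousSibling): body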